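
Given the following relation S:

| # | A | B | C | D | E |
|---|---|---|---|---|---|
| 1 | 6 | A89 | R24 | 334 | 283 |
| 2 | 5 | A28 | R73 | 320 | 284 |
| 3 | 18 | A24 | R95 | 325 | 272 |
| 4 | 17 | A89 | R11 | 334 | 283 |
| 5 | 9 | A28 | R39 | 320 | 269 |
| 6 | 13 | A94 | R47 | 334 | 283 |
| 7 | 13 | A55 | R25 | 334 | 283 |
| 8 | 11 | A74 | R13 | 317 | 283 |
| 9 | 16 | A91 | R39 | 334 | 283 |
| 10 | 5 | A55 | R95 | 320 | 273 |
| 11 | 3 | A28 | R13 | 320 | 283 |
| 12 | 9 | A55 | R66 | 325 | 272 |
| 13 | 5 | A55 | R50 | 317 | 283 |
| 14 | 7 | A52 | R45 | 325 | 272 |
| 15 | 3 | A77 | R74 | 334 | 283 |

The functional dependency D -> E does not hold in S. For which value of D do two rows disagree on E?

320

D=334: rows 1, 4, 6, 7, 9, 15 → E = 283, 283, 283, 283, 283, 283 ✓
D=320: rows 2, 5, 10, 11 → E takes values {284, 269, 273, 283} — violation
D=325: rows 3, 12, 14 → E = 272, 272, 272 ✓
D=317: rows 8, 13 → E = 283, 283 ✓
The only D value with inconsistent E is D=320.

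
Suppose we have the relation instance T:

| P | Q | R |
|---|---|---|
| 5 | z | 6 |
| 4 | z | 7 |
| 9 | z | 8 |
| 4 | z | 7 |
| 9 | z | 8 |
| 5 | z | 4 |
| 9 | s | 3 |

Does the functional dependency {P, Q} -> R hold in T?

(P=5, Q=z): 2 rows → R takes values {6, 4} — violation
(P=4, Q=z): 2 rows → R = 7, 7 ✓
(P=9, Q=z): 2 rows → R = 8, 8 ✓
(P=9, Q=s): 1 row → R = 3 ✓
Two rows agree on {P, Q} but differ on R, so {P, Q} -> R does not hold.

No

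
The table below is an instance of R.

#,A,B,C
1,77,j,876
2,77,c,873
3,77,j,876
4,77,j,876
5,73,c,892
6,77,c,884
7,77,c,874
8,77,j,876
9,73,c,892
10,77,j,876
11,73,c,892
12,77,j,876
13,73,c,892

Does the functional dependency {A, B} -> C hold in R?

(A=77, B=j): rows 1, 3, 4, 8, 10, 12 → C = 876, 876, 876, 876, 876, 876 ✓
(A=77, B=c): rows 2, 6, 7 → C takes values {873, 884, 874} — violation
(A=73, B=c): rows 5, 9, 11, 13 → C = 892, 892, 892, 892 ✓
Two rows agree on {A, B} but differ on C, so {A, B} -> C does not hold.

No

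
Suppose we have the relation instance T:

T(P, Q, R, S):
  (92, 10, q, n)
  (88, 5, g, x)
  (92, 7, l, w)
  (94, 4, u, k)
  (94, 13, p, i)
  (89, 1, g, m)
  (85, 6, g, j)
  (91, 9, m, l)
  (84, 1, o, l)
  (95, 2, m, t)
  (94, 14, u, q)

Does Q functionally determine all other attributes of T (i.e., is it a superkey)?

No

Two distinct rows share Q=1, so Q does not determine every attribute — not a superkey.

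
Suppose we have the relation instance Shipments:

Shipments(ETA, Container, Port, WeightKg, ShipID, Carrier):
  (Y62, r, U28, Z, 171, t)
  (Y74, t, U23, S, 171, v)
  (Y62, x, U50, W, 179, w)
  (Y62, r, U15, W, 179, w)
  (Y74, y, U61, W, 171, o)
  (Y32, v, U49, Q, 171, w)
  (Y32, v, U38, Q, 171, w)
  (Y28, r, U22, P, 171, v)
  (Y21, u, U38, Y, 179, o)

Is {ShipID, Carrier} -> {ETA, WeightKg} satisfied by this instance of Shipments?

(ShipID=171, Carrier=t): 1 row → {ETA,WeightKg} = (Y62, Z) ✓
(ShipID=171, Carrier=v): 2 rows → {ETA,WeightKg} takes values {(Y74, S), (Y28, P)} — violation
(ShipID=179, Carrier=w): 2 rows → {ETA,WeightKg} = (Y62, W), (Y62, W) ✓
(ShipID=171, Carrier=o): 1 row → {ETA,WeightKg} = (Y74, W) ✓
(ShipID=171, Carrier=w): 2 rows → {ETA,WeightKg} = (Y32, Q), (Y32, Q) ✓
(ShipID=179, Carrier=o): 1 row → {ETA,WeightKg} = (Y21, Y) ✓
Two rows agree on {ShipID, Carrier} but differ on {ETA, WeightKg}, so {ShipID, Carrier} -> {ETA, WeightKg} does not hold.

No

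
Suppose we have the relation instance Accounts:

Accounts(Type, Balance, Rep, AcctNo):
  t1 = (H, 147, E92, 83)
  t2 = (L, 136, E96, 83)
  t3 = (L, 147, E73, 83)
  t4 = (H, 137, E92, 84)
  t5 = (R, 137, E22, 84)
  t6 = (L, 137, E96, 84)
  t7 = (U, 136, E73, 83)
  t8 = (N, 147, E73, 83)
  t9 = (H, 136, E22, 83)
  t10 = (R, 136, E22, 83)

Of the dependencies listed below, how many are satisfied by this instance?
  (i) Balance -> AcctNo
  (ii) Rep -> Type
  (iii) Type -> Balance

(i) Balance -> AcctNo: every LHS value maps to a single RHS value — holds.
(ii) Rep -> Type: Rep=E73: rows 3, 7, 8 → Type takes values {L, U, N} — violation; Rep=E22: rows 5, 9, 10 → Type takes values {R, H} — violation — fails.
(iii) Type -> Balance: Type=H: rows 1, 4, 9 → Balance takes values {147, 137, 136} — violation; Type=L: rows 2, 3, 6 → Balance takes values {136, 147, 137} — violation; Type=R: rows 5, 10 → Balance takes values {137, 136} — violation — fails.
1 of the 3 dependencies holds.

1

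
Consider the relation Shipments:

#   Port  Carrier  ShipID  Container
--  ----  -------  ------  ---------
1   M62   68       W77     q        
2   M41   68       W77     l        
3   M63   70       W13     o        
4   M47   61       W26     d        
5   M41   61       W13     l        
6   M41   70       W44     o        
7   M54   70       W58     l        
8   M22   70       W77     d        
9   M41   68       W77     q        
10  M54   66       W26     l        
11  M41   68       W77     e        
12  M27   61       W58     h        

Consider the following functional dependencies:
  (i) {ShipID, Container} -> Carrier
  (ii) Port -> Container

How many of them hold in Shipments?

(i) {ShipID, Container} -> Carrier: every LHS value maps to a single RHS value — holds.
(ii) Port -> Container: Port=M41: rows 2, 5, 6, 9, 11 → Container takes values {l, o, q, e} — violation — fails.
1 of the 2 dependencies holds.

1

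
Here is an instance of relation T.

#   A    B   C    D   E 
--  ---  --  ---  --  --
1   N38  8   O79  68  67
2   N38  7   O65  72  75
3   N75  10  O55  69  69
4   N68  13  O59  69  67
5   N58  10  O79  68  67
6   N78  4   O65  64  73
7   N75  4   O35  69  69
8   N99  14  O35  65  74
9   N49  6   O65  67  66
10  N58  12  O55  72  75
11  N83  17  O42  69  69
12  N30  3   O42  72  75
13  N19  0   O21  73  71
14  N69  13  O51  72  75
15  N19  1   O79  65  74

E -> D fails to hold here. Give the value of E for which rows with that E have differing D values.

67

E=67: rows 1, 4, 5 → D takes values {68, 69} — violation
E=75: rows 2, 10, 12, 14 → D = 72, 72, 72, 72 ✓
E=69: rows 3, 7, 11 → D = 69, 69, 69 ✓
E=73: row 6 → D = 64 ✓
E=74: rows 8, 15 → D = 65, 65 ✓
E=66: row 9 → D = 67 ✓
E=71: row 13 → D = 73 ✓
The only E value with inconsistent D is E=67.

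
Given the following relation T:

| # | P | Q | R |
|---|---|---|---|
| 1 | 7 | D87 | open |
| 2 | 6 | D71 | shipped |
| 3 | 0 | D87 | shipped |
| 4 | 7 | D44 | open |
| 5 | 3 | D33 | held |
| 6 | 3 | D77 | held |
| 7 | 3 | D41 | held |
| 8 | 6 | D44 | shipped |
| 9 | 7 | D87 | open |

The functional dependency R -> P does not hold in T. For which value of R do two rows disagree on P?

shipped

R=open: rows 1, 4, 9 → P = 7, 7, 7 ✓
R=shipped: rows 2, 3, 8 → P takes values {6, 0} — violation
R=held: rows 5, 6, 7 → P = 3, 3, 3 ✓
The only R value with inconsistent P is R=shipped.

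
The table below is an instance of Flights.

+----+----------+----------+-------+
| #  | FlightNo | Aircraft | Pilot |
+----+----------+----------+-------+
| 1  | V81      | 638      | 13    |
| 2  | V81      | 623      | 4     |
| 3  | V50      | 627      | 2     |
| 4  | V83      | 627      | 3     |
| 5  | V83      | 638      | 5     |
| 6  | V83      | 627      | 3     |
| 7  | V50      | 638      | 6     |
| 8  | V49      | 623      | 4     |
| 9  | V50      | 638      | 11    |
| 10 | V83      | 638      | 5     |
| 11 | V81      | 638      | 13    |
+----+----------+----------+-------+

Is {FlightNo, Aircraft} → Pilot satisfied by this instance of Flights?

No

(FlightNo=V81, Aircraft=638): rows 1, 11 → Pilot = 13, 13 ✓
(FlightNo=V81, Aircraft=623): row 2 → Pilot = 4 ✓
(FlightNo=V50, Aircraft=627): row 3 → Pilot = 2 ✓
(FlightNo=V83, Aircraft=627): rows 4, 6 → Pilot = 3, 3 ✓
(FlightNo=V83, Aircraft=638): rows 5, 10 → Pilot = 5, 5 ✓
(FlightNo=V50, Aircraft=638): rows 7, 9 → Pilot takes values {6, 11} — violation
(FlightNo=V49, Aircraft=623): row 8 → Pilot = 4 ✓
Two rows agree on {FlightNo, Aircraft} but differ on Pilot, so {FlightNo, Aircraft} → Pilot does not hold.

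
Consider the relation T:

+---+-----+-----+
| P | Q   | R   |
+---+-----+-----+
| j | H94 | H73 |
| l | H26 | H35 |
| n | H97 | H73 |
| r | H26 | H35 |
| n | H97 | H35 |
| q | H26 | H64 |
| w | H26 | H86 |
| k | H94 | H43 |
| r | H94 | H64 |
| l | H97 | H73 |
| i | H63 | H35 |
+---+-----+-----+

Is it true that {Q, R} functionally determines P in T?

No

(Q=H94, R=H73): 1 row → P = j ✓
(Q=H26, R=H35): 2 rows → P takes values {l, r} — violation
(Q=H97, R=H73): 2 rows → P takes values {n, l} — violation
(Q=H97, R=H35): 1 row → P = n ✓
(Q=H26, R=H64): 1 row → P = q ✓
(Q=H26, R=H86): 1 row → P = w ✓
(Q=H94, R=H43): 1 row → P = k ✓
(Q=H94, R=H64): 1 row → P = r ✓
(Q=H63, R=H35): 1 row → P = i ✓
Two rows agree on {Q, R} but differ on P, so {Q, R} → P does not hold.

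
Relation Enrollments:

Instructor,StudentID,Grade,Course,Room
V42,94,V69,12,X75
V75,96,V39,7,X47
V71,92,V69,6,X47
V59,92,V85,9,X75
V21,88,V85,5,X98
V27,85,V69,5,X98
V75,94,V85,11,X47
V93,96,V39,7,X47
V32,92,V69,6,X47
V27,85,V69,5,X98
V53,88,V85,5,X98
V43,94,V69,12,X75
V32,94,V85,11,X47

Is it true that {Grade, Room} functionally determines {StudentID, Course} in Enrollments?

(Grade=V69, Room=X75): 2 rows → {StudentID,Course} = (94, 12), (94, 12) ✓
(Grade=V39, Room=X47): 2 rows → {StudentID,Course} = (96, 7), (96, 7) ✓
(Grade=V69, Room=X47): 2 rows → {StudentID,Course} = (92, 6), (92, 6) ✓
(Grade=V85, Room=X75): 1 row → {StudentID,Course} = (92, 9) ✓
(Grade=V85, Room=X98): 2 rows → {StudentID,Course} = (88, 5), (88, 5) ✓
(Grade=V69, Room=X98): 2 rows → {StudentID,Course} = (85, 5), (85, 5) ✓
(Grade=V85, Room=X47): 2 rows → {StudentID,Course} = (94, 11), (94, 11) ✓
Every {Grade, Room} value is associated with a single {StudentID, Course} value, so {Grade, Room} → {StudentID, Course} holds.

Yes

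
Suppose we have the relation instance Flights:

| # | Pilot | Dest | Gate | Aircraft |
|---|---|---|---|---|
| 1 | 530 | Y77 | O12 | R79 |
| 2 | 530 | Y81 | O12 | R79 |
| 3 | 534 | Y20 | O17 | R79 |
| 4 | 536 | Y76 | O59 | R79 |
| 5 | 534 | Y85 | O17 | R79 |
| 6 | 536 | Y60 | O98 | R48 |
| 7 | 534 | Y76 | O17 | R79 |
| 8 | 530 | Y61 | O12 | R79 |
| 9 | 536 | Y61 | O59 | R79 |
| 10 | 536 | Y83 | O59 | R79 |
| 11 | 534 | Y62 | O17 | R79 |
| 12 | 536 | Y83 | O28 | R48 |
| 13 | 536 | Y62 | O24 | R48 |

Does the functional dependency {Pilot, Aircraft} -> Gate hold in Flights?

No

(Pilot=530, Aircraft=R79): rows 1, 2, 8 → Gate = O12, O12, O12 ✓
(Pilot=534, Aircraft=R79): rows 3, 5, 7, 11 → Gate = O17, O17, O17, O17 ✓
(Pilot=536, Aircraft=R79): rows 4, 9, 10 → Gate = O59, O59, O59 ✓
(Pilot=536, Aircraft=R48): rows 6, 12, 13 → Gate takes values {O98, O28, O24} — violation
Two rows agree on {Pilot, Aircraft} but differ on Gate, so {Pilot, Aircraft} -> Gate does not hold.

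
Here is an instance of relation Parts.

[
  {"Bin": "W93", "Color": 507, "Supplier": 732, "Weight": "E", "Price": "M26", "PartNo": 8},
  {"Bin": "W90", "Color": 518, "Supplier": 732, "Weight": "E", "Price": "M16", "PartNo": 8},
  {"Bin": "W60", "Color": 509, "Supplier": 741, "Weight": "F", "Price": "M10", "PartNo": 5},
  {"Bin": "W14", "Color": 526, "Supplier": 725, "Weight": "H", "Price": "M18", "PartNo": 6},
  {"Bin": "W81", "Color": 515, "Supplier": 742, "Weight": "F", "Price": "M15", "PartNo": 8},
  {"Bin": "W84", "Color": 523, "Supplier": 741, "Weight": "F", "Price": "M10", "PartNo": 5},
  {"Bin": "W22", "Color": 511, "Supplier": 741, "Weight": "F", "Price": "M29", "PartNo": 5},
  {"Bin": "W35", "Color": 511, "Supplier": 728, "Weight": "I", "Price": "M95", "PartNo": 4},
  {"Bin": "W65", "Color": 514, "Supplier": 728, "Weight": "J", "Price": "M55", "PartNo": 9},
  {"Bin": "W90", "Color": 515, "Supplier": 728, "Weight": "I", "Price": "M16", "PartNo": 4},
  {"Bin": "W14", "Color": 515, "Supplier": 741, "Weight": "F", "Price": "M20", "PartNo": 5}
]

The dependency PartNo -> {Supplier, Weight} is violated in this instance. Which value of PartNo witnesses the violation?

PartNo=8: 3 rows → {Supplier,Weight} takes values {(732, E), (742, F)} — violation
PartNo=5: 4 rows → {Supplier,Weight} = (741, F), (741, F), (741, F), (741, F) ✓
PartNo=6: 1 row → {Supplier,Weight} = (725, H) ✓
PartNo=4: 2 rows → {Supplier,Weight} = (728, I), (728, I) ✓
PartNo=9: 1 row → {Supplier,Weight} = (728, J) ✓
The only PartNo value with inconsistent RHS is PartNo=8.

8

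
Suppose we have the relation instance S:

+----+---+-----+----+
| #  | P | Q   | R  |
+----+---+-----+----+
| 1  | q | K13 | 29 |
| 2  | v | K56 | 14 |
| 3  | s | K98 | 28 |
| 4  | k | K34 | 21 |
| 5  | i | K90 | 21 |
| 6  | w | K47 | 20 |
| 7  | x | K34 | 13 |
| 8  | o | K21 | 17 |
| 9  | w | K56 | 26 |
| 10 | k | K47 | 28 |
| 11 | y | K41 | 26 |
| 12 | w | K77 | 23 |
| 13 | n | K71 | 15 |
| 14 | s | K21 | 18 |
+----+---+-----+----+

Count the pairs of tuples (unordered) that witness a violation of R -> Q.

R=28: violating pairs (3,10) — 1 pair.
R=21: violating pairs (4,5) — 1 pair.
R=26: violating pairs (9,11) — 1 pair.

3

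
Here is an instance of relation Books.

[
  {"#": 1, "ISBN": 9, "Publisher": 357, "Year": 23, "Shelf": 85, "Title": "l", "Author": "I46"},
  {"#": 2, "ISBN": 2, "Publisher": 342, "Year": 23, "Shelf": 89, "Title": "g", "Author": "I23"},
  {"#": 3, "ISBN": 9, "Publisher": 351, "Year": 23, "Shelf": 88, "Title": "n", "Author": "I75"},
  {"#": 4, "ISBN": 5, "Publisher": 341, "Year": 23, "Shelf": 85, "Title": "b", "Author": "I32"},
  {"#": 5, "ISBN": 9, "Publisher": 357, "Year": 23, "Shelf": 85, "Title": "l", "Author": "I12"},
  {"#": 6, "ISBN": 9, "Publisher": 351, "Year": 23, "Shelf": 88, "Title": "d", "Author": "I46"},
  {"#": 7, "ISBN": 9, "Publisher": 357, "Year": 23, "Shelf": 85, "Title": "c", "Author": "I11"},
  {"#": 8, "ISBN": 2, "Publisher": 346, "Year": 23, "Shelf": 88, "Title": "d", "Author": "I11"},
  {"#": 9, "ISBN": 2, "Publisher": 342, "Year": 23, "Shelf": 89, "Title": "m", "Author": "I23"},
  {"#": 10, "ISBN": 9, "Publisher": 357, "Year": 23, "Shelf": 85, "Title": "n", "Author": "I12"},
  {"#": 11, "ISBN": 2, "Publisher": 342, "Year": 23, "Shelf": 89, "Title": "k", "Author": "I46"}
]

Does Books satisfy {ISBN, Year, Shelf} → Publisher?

(ISBN=9, Year=23, Shelf=85): rows 1, 5, 7, 10 → Publisher = 357, 357, 357, 357 ✓
(ISBN=2, Year=23, Shelf=89): rows 2, 9, 11 → Publisher = 342, 342, 342 ✓
(ISBN=9, Year=23, Shelf=88): rows 3, 6 → Publisher = 351, 351 ✓
(ISBN=5, Year=23, Shelf=85): row 4 → Publisher = 341 ✓
(ISBN=2, Year=23, Shelf=88): row 8 → Publisher = 346 ✓
Every {ISBN, Year, Shelf} value is associated with a single Publisher value, so {ISBN, Year, Shelf} → Publisher holds.

Yes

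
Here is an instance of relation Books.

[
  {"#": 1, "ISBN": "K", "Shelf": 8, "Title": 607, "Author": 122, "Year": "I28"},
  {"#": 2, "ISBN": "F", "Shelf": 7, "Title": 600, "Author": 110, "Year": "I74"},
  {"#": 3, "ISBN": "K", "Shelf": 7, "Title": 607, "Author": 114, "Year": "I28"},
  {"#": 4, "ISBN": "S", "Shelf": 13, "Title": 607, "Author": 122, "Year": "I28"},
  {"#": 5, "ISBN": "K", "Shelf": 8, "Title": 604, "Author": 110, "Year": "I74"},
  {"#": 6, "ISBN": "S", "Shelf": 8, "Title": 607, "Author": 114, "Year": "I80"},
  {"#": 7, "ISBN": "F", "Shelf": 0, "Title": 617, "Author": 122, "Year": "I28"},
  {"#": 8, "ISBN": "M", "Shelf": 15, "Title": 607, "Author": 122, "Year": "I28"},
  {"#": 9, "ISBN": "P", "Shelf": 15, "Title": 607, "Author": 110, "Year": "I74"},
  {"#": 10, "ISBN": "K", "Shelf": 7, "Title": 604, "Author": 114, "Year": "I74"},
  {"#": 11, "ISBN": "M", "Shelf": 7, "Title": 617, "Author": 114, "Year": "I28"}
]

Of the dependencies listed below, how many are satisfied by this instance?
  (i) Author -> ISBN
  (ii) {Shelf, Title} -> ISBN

0

(i) Author -> ISBN: Author=122: rows 1, 4, 7, 8 → ISBN takes values {K, S, F, M} — violation; Author=110: rows 2, 5, 9 → ISBN takes values {F, K, P} — violation; Author=114: rows 3, 6, 10, 11 → ISBN takes values {K, S, M} — violation — fails.
(ii) {Shelf, Title} -> ISBN: (Shelf=8, Title=607): rows 1, 6 → ISBN takes values {K, S} — violation; (Shelf=15, Title=607): rows 8, 9 → ISBN takes values {M, P} — violation — fails.
None of the 2 dependencies hold.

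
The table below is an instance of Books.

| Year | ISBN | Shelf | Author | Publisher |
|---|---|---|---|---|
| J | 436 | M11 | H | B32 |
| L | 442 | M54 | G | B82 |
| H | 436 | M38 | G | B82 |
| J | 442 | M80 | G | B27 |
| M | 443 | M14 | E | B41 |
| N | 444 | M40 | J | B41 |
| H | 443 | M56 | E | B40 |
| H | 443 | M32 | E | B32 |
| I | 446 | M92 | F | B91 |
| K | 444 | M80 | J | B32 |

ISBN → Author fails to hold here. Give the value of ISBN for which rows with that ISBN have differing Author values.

436

ISBN=436: 2 rows → Author takes values {H, G} — violation
ISBN=442: 2 rows → Author = G, G ✓
ISBN=443: 3 rows → Author = E, E, E ✓
ISBN=444: 2 rows → Author = J, J ✓
ISBN=446: 1 row → Author = F ✓
The only ISBN value with inconsistent Author is ISBN=436.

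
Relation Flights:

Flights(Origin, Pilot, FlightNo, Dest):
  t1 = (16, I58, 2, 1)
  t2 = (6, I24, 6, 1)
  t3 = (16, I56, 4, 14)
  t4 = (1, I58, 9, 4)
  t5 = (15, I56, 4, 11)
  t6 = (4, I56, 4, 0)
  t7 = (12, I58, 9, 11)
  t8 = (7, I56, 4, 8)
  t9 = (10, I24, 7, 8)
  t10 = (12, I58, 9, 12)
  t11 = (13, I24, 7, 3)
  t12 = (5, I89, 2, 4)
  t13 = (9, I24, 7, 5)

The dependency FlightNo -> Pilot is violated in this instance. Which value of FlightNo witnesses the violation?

2

FlightNo=2: rows 1, 12 → Pilot takes values {I58, I89} — violation
FlightNo=6: row 2 → Pilot = I24 ✓
FlightNo=4: rows 3, 5, 6, 8 → Pilot = I56, I56, I56, I56 ✓
FlightNo=9: rows 4, 7, 10 → Pilot = I58, I58, I58 ✓
FlightNo=7: rows 9, 11, 13 → Pilot = I24, I24, I24 ✓
The only FlightNo value with inconsistent Pilot is FlightNo=2.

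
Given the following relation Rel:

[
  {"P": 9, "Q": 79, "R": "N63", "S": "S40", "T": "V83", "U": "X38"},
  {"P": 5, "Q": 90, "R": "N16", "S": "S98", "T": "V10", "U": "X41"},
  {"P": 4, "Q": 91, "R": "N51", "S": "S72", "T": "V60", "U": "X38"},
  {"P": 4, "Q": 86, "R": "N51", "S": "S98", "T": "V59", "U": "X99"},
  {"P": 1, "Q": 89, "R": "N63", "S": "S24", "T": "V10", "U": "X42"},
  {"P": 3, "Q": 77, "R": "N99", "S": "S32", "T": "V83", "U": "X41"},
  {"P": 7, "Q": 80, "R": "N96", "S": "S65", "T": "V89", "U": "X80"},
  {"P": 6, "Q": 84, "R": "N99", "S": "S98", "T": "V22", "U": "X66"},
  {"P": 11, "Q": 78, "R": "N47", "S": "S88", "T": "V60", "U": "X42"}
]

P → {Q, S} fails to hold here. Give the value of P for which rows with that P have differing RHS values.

4

P=9: 1 row → {Q,S} = (79, S40) ✓
P=5: 1 row → {Q,S} = (90, S98) ✓
P=4: 2 rows → {Q,S} takes values {(91, S72), (86, S98)} — violation
P=1: 1 row → {Q,S} = (89, S24) ✓
P=3: 1 row → {Q,S} = (77, S32) ✓
P=7: 1 row → {Q,S} = (80, S65) ✓
P=6: 1 row → {Q,S} = (84, S98) ✓
P=11: 1 row → {Q,S} = (78, S88) ✓
The only P value with inconsistent RHS is P=4.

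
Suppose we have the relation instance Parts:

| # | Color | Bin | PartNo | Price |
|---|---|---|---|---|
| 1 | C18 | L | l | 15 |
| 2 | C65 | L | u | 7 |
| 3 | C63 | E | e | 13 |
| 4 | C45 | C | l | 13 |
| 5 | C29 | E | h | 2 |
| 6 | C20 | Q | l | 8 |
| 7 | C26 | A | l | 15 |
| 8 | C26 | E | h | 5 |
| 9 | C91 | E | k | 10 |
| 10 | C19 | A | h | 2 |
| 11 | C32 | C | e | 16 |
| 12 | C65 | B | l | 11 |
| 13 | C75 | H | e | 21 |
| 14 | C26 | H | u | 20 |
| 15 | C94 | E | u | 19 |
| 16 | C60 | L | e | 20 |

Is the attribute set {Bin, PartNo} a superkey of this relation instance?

No

Rows 5 and 8 have the same {Bin, PartNo} value (Bin=E, PartNo=h) but are distinct tuples, so {Bin, PartNo} does not determine every attribute — not a superkey.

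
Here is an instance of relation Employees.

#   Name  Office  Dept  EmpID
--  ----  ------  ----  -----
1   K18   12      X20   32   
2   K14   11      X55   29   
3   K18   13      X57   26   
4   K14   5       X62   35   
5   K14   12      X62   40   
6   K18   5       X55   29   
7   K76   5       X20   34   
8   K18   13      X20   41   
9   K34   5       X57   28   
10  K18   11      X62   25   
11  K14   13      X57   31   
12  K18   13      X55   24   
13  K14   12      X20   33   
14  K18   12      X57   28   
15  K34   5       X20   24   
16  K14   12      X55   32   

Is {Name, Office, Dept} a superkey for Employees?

All 16 rows have distinct {Name, Office, Dept} values, so {Name, Office, Dept} → (all attributes) holds and {Name, Office, Dept} is a superkey.

Yes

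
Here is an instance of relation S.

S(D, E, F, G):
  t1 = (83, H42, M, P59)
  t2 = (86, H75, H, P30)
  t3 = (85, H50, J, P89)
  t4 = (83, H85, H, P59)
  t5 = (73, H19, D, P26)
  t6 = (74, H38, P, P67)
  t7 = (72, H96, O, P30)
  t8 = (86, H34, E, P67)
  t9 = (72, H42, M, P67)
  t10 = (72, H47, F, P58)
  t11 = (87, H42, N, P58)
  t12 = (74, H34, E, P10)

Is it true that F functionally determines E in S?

No

F=M: rows 1, 9 → E = H42, H42 ✓
F=H: rows 2, 4 → E takes values {H75, H85} — violation
F=J: row 3 → E = H50 ✓
F=D: row 5 → E = H19 ✓
F=P: row 6 → E = H38 ✓
F=O: row 7 → E = H96 ✓
F=E: rows 8, 12 → E = H34, H34 ✓
F=F: row 10 → E = H47 ✓
F=N: row 11 → E = H42 ✓
Two rows agree on F but differ on E, so F → E does not hold.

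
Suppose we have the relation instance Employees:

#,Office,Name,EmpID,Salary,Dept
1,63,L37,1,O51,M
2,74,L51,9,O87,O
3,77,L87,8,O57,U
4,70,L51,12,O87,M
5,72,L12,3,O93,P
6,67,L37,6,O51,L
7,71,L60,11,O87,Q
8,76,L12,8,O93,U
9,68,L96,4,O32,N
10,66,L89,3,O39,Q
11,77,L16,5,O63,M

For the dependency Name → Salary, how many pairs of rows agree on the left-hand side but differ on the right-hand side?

Name=L37: all 2 rows agree on Salary — 0 pairs.
Name=L51: all 2 rows agree on Salary — 0 pairs.
Name=L12: all 2 rows agree on Salary — 0 pairs.

0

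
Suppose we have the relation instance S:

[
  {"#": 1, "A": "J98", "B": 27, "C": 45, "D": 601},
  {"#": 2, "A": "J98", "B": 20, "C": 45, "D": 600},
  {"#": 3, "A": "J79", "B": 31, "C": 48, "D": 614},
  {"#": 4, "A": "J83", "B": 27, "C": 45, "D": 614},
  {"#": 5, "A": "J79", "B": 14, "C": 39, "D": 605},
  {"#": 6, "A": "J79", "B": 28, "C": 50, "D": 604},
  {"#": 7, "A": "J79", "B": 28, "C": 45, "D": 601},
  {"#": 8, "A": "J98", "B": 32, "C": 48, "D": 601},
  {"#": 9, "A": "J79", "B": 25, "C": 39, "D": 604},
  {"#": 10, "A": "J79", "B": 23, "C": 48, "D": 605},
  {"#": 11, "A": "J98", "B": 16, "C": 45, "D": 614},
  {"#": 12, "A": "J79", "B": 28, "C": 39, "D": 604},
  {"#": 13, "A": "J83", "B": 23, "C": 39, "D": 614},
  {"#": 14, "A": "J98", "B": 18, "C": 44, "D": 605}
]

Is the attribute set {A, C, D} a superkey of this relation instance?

No

Rows 9 and 12 have the same {A, C, D} value (A=J79, C=39, D=604) but are distinct tuples, so {A, C, D} does not determine every attribute — not a superkey.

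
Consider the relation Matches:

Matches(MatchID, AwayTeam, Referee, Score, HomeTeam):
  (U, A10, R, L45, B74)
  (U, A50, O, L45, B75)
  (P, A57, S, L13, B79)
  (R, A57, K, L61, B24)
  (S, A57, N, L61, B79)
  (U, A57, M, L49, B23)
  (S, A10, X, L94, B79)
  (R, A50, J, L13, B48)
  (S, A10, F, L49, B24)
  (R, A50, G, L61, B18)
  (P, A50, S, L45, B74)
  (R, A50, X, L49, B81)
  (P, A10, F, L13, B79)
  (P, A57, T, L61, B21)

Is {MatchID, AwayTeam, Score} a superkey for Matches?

All 14 rows have distinct {MatchID, AwayTeam, Score} values, so {MatchID, AwayTeam, Score} → (all attributes) holds and {MatchID, AwayTeam, Score} is a superkey.

Yes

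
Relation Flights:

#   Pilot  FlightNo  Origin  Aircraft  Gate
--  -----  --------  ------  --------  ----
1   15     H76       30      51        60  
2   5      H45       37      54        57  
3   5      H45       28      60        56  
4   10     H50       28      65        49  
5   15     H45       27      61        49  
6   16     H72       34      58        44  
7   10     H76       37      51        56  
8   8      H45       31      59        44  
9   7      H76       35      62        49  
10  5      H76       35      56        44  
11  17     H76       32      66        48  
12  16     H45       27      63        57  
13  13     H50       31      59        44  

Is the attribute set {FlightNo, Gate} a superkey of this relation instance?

No

Rows 2 and 12 have the same {FlightNo, Gate} value (FlightNo=H45, Gate=57) but are distinct tuples, so {FlightNo, Gate} does not determine every attribute — not a superkey.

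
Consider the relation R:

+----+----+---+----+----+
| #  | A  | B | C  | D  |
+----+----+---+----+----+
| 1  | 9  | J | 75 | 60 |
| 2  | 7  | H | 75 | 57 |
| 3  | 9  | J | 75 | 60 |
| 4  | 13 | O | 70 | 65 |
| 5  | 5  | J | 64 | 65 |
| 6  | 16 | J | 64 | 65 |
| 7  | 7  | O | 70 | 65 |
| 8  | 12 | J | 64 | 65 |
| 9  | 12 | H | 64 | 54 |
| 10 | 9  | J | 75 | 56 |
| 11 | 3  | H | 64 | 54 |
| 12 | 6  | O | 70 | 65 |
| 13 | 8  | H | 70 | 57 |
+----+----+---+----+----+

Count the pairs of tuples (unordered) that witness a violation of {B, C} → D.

2

(B=J, C=75): violating pairs (1,10), (3,10) — 2 pairs.
(B=O, C=70): all 3 rows agree on D — 0 pairs.
(B=J, C=64): all 3 rows agree on D — 0 pairs.
(B=H, C=64): all 2 rows agree on D — 0 pairs.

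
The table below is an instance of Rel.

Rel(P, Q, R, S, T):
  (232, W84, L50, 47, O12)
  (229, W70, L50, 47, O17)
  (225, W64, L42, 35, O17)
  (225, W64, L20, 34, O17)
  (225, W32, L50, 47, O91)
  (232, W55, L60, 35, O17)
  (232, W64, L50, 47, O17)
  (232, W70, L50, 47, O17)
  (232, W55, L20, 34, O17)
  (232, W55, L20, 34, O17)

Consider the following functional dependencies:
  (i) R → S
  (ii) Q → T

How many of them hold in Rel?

2

(i) R → S: every LHS value maps to a single RHS value — holds.
(ii) Q → T: every LHS value maps to a single RHS value — holds.
2 of the 2 dependencies hold.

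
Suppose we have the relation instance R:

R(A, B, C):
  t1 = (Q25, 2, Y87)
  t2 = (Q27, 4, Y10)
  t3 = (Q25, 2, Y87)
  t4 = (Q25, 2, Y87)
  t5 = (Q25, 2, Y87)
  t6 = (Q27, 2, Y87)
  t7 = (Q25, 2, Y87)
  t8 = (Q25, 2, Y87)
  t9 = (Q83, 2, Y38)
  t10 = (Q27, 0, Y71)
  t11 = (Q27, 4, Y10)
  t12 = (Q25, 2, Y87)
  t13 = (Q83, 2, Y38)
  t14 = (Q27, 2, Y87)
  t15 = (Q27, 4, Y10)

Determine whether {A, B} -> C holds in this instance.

Yes

(A=Q25, B=2): rows 1, 3, 4, 5, 7, 8, 12 → C = Y87, Y87, Y87, Y87, Y87, Y87, Y87 ✓
(A=Q27, B=4): rows 2, 11, 15 → C = Y10, Y10, Y10 ✓
(A=Q27, B=2): rows 6, 14 → C = Y87, Y87 ✓
(A=Q83, B=2): rows 9, 13 → C = Y38, Y38 ✓
(A=Q27, B=0): row 10 → C = Y71 ✓
Every {A, B} value is associated with a single C value, so {A, B} -> C holds.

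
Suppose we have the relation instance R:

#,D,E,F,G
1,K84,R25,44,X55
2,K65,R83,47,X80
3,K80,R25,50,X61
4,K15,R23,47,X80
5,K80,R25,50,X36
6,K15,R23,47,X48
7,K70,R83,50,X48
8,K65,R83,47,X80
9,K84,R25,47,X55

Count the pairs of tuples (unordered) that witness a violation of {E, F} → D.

(E=R83, F=47): all 2 rows agree on D — 0 pairs.
(E=R25, F=50): all 2 rows agree on D — 0 pairs.
(E=R23, F=47): all 2 rows agree on D — 0 pairs.

0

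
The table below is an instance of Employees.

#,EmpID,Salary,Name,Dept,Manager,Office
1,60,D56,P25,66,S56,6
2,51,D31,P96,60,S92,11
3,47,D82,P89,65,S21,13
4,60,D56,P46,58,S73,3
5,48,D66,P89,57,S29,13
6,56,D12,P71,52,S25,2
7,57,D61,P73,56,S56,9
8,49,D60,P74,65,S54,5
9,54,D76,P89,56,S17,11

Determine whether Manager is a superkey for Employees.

Rows 1 and 7 have the same Manager value Manager=S56 but are distinct tuples, so Manager does not determine every attribute — not a superkey.

No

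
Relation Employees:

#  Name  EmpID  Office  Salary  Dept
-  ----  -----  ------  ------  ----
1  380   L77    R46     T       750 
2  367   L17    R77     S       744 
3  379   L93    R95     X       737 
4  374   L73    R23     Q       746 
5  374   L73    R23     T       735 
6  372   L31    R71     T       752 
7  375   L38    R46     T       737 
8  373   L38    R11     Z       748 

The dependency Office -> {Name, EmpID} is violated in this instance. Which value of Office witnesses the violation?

R46

Office=R46: rows 1, 7 → {Name,EmpID} takes values {(380, L77), (375, L38)} — violation
Office=R77: row 2 → {Name,EmpID} = (367, L17) ✓
Office=R95: row 3 → {Name,EmpID} = (379, L93) ✓
Office=R23: rows 4, 5 → {Name,EmpID} = (374, L73), (374, L73) ✓
Office=R71: row 6 → {Name,EmpID} = (372, L31) ✓
Office=R11: row 8 → {Name,EmpID} = (373, L38) ✓
The only Office value with inconsistent RHS is Office=R46.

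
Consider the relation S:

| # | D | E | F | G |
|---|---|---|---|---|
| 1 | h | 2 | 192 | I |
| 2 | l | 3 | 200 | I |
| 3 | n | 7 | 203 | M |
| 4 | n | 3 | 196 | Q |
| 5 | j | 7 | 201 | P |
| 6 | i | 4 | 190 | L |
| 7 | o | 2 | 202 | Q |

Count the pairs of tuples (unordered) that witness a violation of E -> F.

3

E=2: violating pairs (1,7) — 1 pair.
E=3: violating pairs (2,4) — 1 pair.
E=7: violating pairs (3,5) — 1 pair.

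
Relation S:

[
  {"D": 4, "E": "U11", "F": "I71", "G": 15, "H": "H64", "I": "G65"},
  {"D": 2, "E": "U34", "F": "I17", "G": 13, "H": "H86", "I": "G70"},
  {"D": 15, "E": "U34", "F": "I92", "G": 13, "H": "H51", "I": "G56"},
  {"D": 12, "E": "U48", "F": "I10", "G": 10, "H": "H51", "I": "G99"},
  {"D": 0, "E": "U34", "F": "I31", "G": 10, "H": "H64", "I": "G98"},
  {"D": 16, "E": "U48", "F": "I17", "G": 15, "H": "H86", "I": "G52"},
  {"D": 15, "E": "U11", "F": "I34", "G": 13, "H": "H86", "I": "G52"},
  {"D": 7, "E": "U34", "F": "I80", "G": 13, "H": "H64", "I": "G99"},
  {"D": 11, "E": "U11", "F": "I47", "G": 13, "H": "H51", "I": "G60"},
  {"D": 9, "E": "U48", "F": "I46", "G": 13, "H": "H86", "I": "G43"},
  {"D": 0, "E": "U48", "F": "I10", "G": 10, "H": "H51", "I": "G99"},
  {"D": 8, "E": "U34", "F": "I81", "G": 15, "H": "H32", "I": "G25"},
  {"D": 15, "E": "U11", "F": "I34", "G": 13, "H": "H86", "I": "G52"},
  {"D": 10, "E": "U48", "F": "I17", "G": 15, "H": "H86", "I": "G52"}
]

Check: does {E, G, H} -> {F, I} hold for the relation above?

(E=U11, G=15, H=H64): 1 row → {F,I} = (I71, G65) ✓
(E=U34, G=13, H=H86): 1 row → {F,I} = (I17, G70) ✓
(E=U34, G=13, H=H51): 1 row → {F,I} = (I92, G56) ✓
(E=U48, G=10, H=H51): 2 rows → {F,I} = (I10, G99), (I10, G99) ✓
(E=U34, G=10, H=H64): 1 row → {F,I} = (I31, G98) ✓
(E=U48, G=15, H=H86): 2 rows → {F,I} = (I17, G52), (I17, G52) ✓
(E=U11, G=13, H=H86): 2 rows → {F,I} = (I34, G52), (I34, G52) ✓
(E=U34, G=13, H=H64): 1 row → {F,I} = (I80, G99) ✓
(E=U11, G=13, H=H51): 1 row → {F,I} = (I47, G60) ✓
(E=U48, G=13, H=H86): 1 row → {F,I} = (I46, G43) ✓
(E=U34, G=15, H=H32): 1 row → {F,I} = (I81, G25) ✓
Every {E, G, H} value is associated with a single {F, I} value, so {E, G, H} -> {F, I} holds.

Yes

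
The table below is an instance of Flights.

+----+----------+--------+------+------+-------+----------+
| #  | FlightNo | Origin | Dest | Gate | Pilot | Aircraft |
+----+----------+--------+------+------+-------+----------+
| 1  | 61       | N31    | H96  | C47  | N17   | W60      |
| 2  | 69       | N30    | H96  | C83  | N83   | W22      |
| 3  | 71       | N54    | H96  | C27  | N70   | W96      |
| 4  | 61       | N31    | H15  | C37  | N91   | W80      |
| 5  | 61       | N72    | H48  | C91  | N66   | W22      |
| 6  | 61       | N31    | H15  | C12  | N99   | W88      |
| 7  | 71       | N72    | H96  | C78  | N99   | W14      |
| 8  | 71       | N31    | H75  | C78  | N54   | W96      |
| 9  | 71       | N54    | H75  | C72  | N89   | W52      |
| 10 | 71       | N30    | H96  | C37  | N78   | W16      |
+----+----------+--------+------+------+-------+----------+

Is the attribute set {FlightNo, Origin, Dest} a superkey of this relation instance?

Rows 4 and 6 have the same {FlightNo, Origin, Dest} value (FlightNo=61, Origin=N31, Dest=H15) but are distinct tuples, so {FlightNo, Origin, Dest} does not determine every attribute — not a superkey.

No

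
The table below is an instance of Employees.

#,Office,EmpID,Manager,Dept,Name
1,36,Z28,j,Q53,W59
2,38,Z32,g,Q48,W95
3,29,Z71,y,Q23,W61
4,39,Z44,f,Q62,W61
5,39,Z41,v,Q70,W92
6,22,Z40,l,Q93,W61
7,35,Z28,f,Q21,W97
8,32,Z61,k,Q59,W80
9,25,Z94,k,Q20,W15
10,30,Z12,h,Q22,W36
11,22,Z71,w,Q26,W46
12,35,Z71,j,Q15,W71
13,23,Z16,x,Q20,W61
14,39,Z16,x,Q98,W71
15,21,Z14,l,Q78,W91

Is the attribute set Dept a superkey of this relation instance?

Rows 9 and 13 have the same Dept value Dept=Q20 but are distinct tuples, so Dept does not determine every attribute — not a superkey.

No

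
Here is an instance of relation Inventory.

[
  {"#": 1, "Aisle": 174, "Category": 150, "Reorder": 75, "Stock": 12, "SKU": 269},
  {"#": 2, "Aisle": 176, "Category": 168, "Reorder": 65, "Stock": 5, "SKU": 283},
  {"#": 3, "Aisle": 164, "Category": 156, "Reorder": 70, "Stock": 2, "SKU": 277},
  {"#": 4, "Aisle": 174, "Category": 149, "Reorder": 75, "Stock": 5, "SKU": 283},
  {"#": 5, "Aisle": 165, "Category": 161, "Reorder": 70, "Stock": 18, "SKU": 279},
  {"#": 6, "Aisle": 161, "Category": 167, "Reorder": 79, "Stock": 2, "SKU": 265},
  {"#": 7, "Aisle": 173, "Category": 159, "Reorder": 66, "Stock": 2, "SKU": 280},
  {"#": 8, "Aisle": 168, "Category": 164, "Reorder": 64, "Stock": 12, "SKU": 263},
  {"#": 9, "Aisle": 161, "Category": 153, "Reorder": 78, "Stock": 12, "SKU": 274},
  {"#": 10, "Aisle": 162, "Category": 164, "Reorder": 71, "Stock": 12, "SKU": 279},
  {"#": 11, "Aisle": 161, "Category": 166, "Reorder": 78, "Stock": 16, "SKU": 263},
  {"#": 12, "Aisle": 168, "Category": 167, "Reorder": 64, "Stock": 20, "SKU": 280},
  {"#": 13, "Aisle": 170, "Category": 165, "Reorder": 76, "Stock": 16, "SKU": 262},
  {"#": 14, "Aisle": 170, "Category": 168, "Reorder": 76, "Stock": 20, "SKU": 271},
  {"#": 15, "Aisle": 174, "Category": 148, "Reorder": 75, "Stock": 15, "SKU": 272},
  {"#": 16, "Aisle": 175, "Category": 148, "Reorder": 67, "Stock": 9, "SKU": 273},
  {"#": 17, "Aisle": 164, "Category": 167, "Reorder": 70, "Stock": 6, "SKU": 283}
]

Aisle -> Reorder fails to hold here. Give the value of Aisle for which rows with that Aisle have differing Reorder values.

Aisle=174: rows 1, 4, 15 → Reorder = 75, 75, 75 ✓
Aisle=176: row 2 → Reorder = 65 ✓
Aisle=164: rows 3, 17 → Reorder = 70, 70 ✓
Aisle=165: row 5 → Reorder = 70 ✓
Aisle=161: rows 6, 9, 11 → Reorder takes values {79, 78} — violation
Aisle=173: row 7 → Reorder = 66 ✓
Aisle=168: rows 8, 12 → Reorder = 64, 64 ✓
Aisle=162: row 10 → Reorder = 71 ✓
Aisle=170: rows 13, 14 → Reorder = 76, 76 ✓
Aisle=175: row 16 → Reorder = 67 ✓
The only Aisle value with inconsistent Reorder is Aisle=161.

161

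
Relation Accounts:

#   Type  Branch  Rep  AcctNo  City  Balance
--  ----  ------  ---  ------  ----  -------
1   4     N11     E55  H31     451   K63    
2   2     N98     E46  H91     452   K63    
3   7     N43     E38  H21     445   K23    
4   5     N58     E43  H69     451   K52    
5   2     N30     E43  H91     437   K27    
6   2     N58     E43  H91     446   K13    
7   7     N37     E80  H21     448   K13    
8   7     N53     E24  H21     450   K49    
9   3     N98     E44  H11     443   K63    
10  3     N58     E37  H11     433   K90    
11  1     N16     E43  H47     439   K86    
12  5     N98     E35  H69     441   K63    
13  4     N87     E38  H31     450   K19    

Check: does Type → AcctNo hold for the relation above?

Yes

Type=4: rows 1, 13 → AcctNo = H31, H31 ✓
Type=2: rows 2, 5, 6 → AcctNo = H91, H91, H91 ✓
Type=7: rows 3, 7, 8 → AcctNo = H21, H21, H21 ✓
Type=5: rows 4, 12 → AcctNo = H69, H69 ✓
Type=3: rows 9, 10 → AcctNo = H11, H11 ✓
Type=1: row 11 → AcctNo = H47 ✓
Every Type value is associated with a single AcctNo value, so Type → AcctNo holds.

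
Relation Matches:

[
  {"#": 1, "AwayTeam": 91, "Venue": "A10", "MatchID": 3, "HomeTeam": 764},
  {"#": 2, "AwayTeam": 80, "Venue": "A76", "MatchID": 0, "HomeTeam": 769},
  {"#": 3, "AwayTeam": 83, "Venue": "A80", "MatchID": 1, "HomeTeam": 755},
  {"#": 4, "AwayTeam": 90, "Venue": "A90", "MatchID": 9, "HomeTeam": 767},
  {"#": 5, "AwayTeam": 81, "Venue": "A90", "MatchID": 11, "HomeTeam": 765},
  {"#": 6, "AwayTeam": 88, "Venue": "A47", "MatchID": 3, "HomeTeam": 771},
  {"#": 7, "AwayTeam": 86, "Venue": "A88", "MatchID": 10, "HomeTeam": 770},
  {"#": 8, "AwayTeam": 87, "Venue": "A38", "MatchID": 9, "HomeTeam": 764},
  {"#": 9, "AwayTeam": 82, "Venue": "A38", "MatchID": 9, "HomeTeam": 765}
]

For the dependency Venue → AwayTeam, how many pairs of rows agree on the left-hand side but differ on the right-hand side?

Venue=A90: violating pairs (4,5) — 1 pair.
Venue=A38: violating pairs (8,9) — 1 pair.

2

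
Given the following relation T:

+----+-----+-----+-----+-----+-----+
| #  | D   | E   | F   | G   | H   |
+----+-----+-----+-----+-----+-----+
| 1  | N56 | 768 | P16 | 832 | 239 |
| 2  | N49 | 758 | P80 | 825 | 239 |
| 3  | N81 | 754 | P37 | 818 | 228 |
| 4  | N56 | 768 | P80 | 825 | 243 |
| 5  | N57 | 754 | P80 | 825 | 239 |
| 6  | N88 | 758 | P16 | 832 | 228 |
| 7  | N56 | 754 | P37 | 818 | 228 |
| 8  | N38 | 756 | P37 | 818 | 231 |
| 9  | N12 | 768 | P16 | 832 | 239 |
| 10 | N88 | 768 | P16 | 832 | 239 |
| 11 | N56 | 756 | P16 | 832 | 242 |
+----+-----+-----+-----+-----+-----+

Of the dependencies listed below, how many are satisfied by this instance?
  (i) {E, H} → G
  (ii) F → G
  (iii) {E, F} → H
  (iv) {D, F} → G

(i) {E, H} → G: every LHS value maps to a single RHS value — holds.
(ii) F → G: every LHS value maps to a single RHS value — holds.
(iii) {E, F} → H: every LHS value maps to a single RHS value — holds.
(iv) {D, F} → G: every LHS value maps to a single RHS value — holds.
4 of the 4 dependencies hold.

4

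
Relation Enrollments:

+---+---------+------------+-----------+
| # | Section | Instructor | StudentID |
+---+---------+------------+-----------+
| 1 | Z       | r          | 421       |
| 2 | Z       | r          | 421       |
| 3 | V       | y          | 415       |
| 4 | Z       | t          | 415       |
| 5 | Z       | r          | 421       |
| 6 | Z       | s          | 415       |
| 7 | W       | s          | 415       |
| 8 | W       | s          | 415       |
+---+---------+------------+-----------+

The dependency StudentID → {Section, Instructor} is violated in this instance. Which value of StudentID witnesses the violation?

415

StudentID=421: rows 1, 2, 5 → {Section,Instructor} = (Z, r), (Z, r), (Z, r) ✓
StudentID=415: rows 3, 4, 6, 7, 8 → {Section,Instructor} takes values {(V, y), (Z, t), (Z, s), (W, s)} — violation
The only StudentID value with inconsistent RHS is StudentID=415.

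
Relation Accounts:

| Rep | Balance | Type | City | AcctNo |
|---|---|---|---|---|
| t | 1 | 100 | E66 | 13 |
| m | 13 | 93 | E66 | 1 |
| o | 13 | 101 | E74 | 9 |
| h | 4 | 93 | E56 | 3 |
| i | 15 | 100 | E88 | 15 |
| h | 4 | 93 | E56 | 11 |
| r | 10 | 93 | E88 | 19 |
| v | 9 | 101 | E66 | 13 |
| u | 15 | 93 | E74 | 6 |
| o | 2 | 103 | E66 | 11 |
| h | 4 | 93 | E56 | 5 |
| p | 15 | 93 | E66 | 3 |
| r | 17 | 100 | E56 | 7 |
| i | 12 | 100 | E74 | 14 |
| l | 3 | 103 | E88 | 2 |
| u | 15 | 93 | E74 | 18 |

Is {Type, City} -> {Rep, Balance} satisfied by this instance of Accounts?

(Type=100, City=E66): 1 row → {Rep,Balance} = (t, 1) ✓
(Type=93, City=E66): 2 rows → {Rep,Balance} takes values {(m, 13), (p, 15)} — violation
(Type=101, City=E74): 1 row → {Rep,Balance} = (o, 13) ✓
(Type=93, City=E56): 3 rows → {Rep,Balance} = (h, 4), (h, 4), (h, 4) ✓
(Type=100, City=E88): 1 row → {Rep,Balance} = (i, 15) ✓
(Type=93, City=E88): 1 row → {Rep,Balance} = (r, 10) ✓
(Type=101, City=E66): 1 row → {Rep,Balance} = (v, 9) ✓
(Type=93, City=E74): 2 rows → {Rep,Balance} = (u, 15), (u, 15) ✓
(Type=103, City=E66): 1 row → {Rep,Balance} = (o, 2) ✓
(Type=100, City=E56): 1 row → {Rep,Balance} = (r, 17) ✓
(Type=100, City=E74): 1 row → {Rep,Balance} = (i, 12) ✓
(Type=103, City=E88): 1 row → {Rep,Balance} = (l, 3) ✓
Two rows agree on {Type, City} but differ on {Rep, Balance}, so {Type, City} -> {Rep, Balance} does not hold.

No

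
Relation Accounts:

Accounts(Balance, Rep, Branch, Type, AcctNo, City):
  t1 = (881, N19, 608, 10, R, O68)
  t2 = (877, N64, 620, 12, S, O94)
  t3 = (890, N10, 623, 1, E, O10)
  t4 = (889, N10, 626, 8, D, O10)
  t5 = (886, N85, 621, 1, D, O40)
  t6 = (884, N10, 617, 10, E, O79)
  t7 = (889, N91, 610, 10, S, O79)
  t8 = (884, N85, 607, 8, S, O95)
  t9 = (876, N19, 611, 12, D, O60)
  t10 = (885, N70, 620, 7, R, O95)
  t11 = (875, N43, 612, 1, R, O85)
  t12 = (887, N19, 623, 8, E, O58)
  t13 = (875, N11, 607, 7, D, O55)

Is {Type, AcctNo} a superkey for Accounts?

Yes

All 13 rows have distinct {Type, AcctNo} values, so {Type, AcctNo} → (all attributes) holds and {Type, AcctNo} is a superkey.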